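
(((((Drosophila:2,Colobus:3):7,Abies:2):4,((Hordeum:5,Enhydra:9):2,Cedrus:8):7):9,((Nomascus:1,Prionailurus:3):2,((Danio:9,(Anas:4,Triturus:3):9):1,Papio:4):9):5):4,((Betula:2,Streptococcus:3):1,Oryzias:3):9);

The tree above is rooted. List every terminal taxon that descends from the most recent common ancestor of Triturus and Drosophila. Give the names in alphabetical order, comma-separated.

Abies, Anas, Cedrus, Colobus, Danio, Drosophila, Enhydra, Hordeum, Nomascus, Papio, Prionailurus, Triturus

Tracing Triturus: it sits inside (Anas,Triturus).
Tracing Drosophila: it sits inside (Drosophila,Colobus).
The smallest clade enclosing both is ((((Drosophila,Colobus),Abies),((Hordeum,Enhydra),Cedrus)),((Nomascus,Prionailurus),((Danio,(Anas,Triturus)),Papio))); the answer is its 12 terminal taxa in alphabetical order.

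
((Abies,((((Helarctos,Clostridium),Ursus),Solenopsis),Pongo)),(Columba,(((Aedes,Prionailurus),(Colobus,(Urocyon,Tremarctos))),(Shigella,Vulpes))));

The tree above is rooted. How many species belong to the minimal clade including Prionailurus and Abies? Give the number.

14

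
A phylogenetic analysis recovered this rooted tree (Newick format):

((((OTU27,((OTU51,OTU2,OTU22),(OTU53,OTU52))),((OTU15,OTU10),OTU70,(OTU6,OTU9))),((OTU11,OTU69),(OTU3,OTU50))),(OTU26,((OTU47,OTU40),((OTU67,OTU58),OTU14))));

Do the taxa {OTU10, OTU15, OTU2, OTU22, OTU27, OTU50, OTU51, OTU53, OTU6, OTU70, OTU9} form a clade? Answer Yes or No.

The MRCA of the listed taxa subtends (((OTU27,((OTU51,OTU2,OTU22),(OTU53,OTU52))),((OTU15,OTU10),OTU70,(OTU6,OTU9))),((OTU11,OTU69),(OTU3,OTU50))).
That clade also contains OTU11, OTU3, OTU52, OTU69, which are not in the proposed group, so the group is not monophyletic.

No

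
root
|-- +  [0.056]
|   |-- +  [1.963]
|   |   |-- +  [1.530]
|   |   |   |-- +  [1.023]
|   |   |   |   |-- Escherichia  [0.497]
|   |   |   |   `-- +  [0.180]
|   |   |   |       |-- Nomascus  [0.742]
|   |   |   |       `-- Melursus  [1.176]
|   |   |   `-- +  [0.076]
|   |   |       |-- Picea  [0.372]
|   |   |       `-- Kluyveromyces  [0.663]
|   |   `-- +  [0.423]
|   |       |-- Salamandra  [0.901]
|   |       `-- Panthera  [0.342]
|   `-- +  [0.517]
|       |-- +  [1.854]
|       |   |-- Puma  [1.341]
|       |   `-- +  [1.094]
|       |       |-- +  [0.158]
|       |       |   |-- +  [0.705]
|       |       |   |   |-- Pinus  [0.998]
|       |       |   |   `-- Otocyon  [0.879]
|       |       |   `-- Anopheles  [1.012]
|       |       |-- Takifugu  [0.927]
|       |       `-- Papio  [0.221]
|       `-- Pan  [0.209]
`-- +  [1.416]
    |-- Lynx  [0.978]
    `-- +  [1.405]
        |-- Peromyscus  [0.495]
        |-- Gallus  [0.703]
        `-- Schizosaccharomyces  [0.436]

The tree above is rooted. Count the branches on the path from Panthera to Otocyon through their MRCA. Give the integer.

9

The MRCA of Panthera and Otocyon is the node subtending ((((Escherichia,(Nomascus,Melursus)),(Picea,Kluyveromyces)),(Salamandra,Panthera)),((Puma,(((Pinus,Otocyon),Anopheles),Takifugu,Papio)),Pan)).
From Panthera up to that node: 3 branches. From Otocyon up to the same node: 6 branches. Total: 3 + 6 = 9.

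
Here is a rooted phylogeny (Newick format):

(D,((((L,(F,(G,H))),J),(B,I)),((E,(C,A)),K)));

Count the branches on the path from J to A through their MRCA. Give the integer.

7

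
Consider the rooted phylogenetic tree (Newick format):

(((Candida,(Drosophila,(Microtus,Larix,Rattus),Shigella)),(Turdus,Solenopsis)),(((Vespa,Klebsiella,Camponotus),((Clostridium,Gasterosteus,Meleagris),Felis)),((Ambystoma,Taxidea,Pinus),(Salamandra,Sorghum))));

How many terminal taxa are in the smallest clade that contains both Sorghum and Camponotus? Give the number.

12

The MRCA of Sorghum and Camponotus is the node subtending (((Vespa,Klebsiella,Camponotus),((Clostridium,Gasterosteus,Meleagris),Felis)),((Ambystoma,Taxidea,Pinus),(Salamandra,Sorghum))).
That clade contains 12 terminal taxa: Ambystoma, Camponotus, Clostridium, Felis, Gasterosteus, Klebsiella, Meleagris, Pinus, Salamandra, Sorghum, Taxidea, Vespa.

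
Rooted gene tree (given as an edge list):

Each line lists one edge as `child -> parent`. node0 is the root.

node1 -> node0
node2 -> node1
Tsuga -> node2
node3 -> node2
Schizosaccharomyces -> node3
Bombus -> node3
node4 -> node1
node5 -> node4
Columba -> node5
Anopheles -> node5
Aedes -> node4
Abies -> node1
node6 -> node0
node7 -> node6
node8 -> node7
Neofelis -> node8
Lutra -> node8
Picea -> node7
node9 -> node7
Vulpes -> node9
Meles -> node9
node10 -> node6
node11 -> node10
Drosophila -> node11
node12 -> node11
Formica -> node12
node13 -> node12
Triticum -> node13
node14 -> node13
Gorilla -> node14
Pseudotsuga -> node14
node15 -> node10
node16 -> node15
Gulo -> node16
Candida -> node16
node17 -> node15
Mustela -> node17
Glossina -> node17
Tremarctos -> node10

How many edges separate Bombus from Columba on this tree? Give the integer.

The MRCA of Bombus and Columba is the node subtending ((Tsuga,(Schizosaccharomyces,Bombus)),((Columba,Anopheles),Aedes),Abies).
From Bombus up to that node: 3 branches. From Columba up to the same node: 3 branches. Total: 3 + 3 = 6.

6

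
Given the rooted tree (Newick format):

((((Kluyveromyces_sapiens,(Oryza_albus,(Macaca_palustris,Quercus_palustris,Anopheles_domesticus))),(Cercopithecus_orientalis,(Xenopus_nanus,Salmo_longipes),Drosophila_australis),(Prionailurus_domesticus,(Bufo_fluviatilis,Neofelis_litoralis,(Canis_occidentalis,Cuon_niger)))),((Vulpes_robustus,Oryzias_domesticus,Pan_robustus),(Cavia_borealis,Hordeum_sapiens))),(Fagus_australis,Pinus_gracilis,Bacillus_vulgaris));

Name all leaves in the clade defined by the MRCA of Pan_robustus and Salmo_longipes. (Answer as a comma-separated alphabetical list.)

Anopheles_domesticus, Bufo_fluviatilis, Canis_occidentalis, Cavia_borealis, Cercopithecus_orientalis, Cuon_niger, Drosophila_australis, Hordeum_sapiens, Kluyveromyces_sapiens, Macaca_palustris, Neofelis_litoralis, Oryza_albus, Oryzias_domesticus, Pan_robustus, Prionailurus_domesticus, Quercus_palustris, Salmo_longipes, Vulpes_robustus, Xenopus_nanus

Tracing Pan_robustus: it sits inside (Vulpes_robustus,Oryzias_domesticus,Pan_robustus).
Tracing Salmo_longipes: it sits inside (Xenopus_nanus,Salmo_longipes).
The smallest clade enclosing both is (((Kluyveromyces_sapiens,(Oryza_albus,(Macaca_palustris,Quercus_palustris,Anopheles_domesticus))),(Cercopithecus_orientalis,(Xenopus_nanus,Salmo_longipes),Drosophila_australis),(Prionailurus_domesticus,(Bufo_fluviatilis,Neofelis_litoralis,(Canis_occidentalis,Cuon_niger)))),((Vulpes_robustus,Oryzias_domesticus,Pan_robustus),(Cavia_borealis,Hordeum_sapiens))); the answer is its 19 terminal taxa in alphabetical order.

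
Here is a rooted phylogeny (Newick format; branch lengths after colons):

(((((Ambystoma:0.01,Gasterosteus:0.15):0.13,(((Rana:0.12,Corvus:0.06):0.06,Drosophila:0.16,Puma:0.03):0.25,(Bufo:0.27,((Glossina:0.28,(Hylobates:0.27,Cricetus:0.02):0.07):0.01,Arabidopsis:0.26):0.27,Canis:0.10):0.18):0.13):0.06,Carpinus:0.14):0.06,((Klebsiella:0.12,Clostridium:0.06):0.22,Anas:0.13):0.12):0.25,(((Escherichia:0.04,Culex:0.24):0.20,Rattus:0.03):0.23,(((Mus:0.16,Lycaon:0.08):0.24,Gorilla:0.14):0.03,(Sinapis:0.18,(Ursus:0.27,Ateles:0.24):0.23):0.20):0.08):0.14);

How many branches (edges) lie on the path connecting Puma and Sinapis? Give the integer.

10

The MRCA of Puma and Sinapis is the root of the tree.
From Puma up to that node: 6 branches. From Sinapis up to the same node: 4 branches. Total: 6 + 4 = 10.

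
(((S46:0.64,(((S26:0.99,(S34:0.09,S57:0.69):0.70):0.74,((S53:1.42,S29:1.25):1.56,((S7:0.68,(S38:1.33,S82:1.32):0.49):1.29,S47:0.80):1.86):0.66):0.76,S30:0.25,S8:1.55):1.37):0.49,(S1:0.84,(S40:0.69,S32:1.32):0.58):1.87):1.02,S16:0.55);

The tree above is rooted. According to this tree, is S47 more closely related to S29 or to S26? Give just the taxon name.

S29

The MRCA of S47 and S29 subtends ((S53,S29),((S7,(S38,S82)),S47)) (6 taxa).
The MRCA of S47 and S26 subtends ((S26,(S34,S57)),((S53,S29),((S7,(S38,S82)),S47))) (9 taxa).
The first is nested inside the second, so S47 shares a more recent common ancestor with S29.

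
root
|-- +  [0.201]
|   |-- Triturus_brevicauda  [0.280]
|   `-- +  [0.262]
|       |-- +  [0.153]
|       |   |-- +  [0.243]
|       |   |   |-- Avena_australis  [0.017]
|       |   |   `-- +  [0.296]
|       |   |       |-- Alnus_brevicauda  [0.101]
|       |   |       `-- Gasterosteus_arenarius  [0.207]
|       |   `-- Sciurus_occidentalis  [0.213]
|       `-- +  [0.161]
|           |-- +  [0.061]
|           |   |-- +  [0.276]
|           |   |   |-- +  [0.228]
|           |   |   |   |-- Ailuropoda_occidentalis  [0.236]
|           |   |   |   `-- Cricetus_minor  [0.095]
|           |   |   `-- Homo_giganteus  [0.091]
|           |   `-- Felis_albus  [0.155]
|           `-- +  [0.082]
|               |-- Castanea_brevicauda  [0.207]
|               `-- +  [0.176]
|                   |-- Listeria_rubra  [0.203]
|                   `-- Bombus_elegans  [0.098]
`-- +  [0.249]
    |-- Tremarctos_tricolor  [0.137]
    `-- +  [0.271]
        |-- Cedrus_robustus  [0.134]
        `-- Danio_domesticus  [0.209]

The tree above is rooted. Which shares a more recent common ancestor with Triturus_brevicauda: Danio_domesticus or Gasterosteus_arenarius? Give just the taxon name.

Gasterosteus_arenarius

The MRCA of Triturus_brevicauda and Gasterosteus_arenarius subtends (Triturus_brevicauda,(((Avena_australis,(Alnus_brevicauda,Gasterosteus_arenarius)),Sciurus_occidentalis),((((Ailuropoda_occidentalis,Cricetus_minor),Homo_giganteus),Felis_albus),(Castanea_brevicauda,(Listeria_rubra,Bombus_elegans))))) (12 taxa).
The MRCA of Triturus_brevicauda and Danio_domesticus is the root, subtending the entire tree (15 taxa).
The first is nested inside the second, so Triturus_brevicauda shares a more recent common ancestor with Gasterosteus_arenarius.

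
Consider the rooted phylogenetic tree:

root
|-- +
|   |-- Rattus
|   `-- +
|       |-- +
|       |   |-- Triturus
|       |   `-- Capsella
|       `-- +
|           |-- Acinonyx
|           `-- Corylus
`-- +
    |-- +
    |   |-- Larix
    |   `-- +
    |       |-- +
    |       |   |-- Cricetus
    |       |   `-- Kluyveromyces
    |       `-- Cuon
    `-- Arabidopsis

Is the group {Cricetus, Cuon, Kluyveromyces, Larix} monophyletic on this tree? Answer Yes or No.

The most recent common ancestor of these taxa subtends (Larix,((Cricetus,Kluyveromyces),Cuon)).
That clade has exactly 4 tips — every listed taxon and nothing else — so the group is monophyletic.

Yes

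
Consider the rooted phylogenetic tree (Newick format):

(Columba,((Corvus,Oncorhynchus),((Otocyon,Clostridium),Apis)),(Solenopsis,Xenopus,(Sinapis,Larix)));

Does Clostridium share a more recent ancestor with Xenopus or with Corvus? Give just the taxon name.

Corvus

The MRCA of Clostridium and Corvus subtends ((Corvus,Oncorhynchus),((Otocyon,Clostridium),Apis)) (5 taxa).
The MRCA of Clostridium and Xenopus is the root, subtending the entire tree (10 taxa).
The first is nested inside the second, so Clostridium shares a more recent common ancestor with Corvus.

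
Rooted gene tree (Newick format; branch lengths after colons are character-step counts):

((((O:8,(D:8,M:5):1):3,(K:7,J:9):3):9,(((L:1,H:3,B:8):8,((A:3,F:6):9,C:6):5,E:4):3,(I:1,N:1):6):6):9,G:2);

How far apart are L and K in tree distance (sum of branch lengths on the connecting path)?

37

The path runs L → … → MRCA → … → K; the MRCA is the node subtending (((O,(D,M)),(K,J)),(((L,H,B),((A,F),C),E),(I,N))).
Branch lengths along that path: 1 + 8 + 3 + 6 + 9 + 3 + 7 = 37.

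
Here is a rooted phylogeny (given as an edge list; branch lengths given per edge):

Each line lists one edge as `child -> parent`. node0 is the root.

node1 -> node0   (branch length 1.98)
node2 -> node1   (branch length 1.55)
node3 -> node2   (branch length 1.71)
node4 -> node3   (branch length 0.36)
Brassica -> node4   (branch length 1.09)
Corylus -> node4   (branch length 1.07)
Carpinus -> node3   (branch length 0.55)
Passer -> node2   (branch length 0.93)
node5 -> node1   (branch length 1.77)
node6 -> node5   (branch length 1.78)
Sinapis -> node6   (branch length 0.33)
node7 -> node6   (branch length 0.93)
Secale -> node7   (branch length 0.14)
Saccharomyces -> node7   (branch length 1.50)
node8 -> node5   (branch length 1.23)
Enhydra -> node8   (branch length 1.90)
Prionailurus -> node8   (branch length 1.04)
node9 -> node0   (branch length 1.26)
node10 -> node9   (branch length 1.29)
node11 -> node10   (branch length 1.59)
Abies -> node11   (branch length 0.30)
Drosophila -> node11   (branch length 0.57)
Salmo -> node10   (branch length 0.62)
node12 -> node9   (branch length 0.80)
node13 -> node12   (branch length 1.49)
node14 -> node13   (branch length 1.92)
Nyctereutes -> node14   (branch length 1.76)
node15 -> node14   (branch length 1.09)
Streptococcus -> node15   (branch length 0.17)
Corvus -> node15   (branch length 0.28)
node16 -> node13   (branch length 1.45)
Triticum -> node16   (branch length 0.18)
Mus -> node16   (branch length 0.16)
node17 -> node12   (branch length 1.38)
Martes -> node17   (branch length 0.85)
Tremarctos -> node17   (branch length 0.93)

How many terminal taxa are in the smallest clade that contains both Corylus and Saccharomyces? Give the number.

The MRCA of Corylus and Saccharomyces is the node subtending ((((Brassica,Corylus),Carpinus),Passer),((Sinapis,(Secale,Saccharomyces)),(Enhydra,Prionailurus))).
That clade contains 9 terminal taxa: Brassica, Carpinus, Corylus, Enhydra, Passer, Prionailurus, Saccharomyces, Secale, Sinapis.

9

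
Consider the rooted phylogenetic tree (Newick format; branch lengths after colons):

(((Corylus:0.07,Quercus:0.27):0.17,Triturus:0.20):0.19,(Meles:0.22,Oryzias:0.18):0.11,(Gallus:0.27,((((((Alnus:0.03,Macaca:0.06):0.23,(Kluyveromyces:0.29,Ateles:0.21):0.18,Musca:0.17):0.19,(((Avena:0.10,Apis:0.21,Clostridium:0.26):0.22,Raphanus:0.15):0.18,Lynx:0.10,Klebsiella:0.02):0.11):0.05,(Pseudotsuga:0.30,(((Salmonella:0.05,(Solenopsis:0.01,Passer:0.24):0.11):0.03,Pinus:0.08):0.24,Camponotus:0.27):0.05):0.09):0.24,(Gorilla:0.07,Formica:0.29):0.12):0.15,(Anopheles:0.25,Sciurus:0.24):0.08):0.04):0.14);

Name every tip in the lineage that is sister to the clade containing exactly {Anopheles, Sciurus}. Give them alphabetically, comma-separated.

Alnus, Apis, Ateles, Avena, Camponotus, Clostridium, Formica, Gorilla, Klebsiella, Kluyveromyces, Lynx, Macaca, Musca, Passer, Pinus, Pseudotsuga, Raphanus, Salmonella, Solenopsis

The clade containing exactly {Anopheles, Sciurus} attaches to the tree at the node subtending ((((((Alnus,Macaca),(Kluyveromyces,Ateles),Musca),(((Avena,Apis,Clostridium),Raphanus),Lynx,Klebsiella)),(Pseudotsuga,(((Salmonella,(Solenopsis,Passer)),Pinus),Camponotus))),(Gorilla,Formica)),(Anopheles,Sciurus)).
The other lineage descending from that same node — the sister group — is (((((Alnus,Macaca),(Kluyveromyces,Ateles),Musca),(((Avena,Apis,Clostridium),Raphanus),Lynx,Klebsiella)),(Pseudotsuga,(((Salmonella,(Solenopsis,Passer)),Pinus),Camponotus))),(Gorilla,Formica)); its 19 tips in alphabetical order are the answer.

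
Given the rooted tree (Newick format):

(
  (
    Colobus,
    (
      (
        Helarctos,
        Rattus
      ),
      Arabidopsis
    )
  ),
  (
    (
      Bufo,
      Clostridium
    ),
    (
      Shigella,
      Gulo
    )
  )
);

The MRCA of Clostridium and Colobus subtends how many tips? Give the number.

8

The MRCA of Clostridium and Colobus is the root, so the clade is the entire tree.
That clade contains 8 terminal taxa: Arabidopsis, Bufo, Clostridium, Colobus, Gulo, Helarctos, Rattus, Shigella.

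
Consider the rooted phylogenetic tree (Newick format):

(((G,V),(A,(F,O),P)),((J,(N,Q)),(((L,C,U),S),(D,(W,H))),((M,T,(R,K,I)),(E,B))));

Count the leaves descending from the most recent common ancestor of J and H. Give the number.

17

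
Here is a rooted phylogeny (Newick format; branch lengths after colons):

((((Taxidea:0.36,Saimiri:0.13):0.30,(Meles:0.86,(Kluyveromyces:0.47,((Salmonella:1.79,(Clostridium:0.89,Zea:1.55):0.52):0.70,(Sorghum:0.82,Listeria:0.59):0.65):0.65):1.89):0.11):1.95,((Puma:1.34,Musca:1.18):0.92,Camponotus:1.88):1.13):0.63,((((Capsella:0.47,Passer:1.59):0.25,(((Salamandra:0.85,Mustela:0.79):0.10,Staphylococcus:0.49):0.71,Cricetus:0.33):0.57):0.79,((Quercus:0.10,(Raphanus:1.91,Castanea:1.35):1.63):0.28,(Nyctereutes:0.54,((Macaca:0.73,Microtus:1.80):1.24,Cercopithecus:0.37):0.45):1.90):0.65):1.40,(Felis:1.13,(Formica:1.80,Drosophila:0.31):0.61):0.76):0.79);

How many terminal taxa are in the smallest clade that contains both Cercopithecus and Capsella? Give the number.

The MRCA of Cercopithecus and Capsella is the node subtending (((Capsella,Passer),(((Salamandra,Mustela),Staphylococcus),Cricetus)),((Quercus,(Raphanus,Castanea)),(Nyctereutes,((Macaca,Microtus),Cercopithecus)))).
That clade contains 13 terminal taxa: Capsella, Castanea, Cercopithecus, Cricetus, Macaca, Microtus, Mustela, Nyctereutes, Passer, Quercus, Raphanus, Salamandra, Staphylococcus.

13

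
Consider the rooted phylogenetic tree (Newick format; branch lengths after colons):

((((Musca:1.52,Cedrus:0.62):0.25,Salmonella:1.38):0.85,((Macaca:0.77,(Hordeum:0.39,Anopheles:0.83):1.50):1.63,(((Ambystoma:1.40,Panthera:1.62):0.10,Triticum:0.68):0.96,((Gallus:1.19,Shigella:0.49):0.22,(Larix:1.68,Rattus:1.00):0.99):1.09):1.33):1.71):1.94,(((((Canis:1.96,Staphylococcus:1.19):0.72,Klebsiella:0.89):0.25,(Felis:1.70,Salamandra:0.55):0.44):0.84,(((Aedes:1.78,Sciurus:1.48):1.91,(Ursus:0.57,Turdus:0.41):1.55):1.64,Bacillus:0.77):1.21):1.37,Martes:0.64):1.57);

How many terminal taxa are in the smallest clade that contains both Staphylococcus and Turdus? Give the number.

10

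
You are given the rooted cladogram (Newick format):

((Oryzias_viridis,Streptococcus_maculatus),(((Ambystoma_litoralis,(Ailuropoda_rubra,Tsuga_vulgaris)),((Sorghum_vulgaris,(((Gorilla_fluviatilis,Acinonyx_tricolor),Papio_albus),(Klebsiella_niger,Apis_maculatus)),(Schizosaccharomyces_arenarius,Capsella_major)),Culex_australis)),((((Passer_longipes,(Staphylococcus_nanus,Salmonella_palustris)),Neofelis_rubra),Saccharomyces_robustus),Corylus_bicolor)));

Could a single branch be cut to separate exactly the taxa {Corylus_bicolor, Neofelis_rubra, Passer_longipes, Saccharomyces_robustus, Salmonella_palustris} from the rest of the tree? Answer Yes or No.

The MRCA of the listed taxa subtends ((((Passer_longipes,(Staphylococcus_nanus,Salmonella_palustris)),Neofelis_rubra),Saccharomyces_robustus),Corylus_bicolor).
That clade also contains Staphylococcus_nanus, which is not in the proposed group, so the group is not monophyletic.

No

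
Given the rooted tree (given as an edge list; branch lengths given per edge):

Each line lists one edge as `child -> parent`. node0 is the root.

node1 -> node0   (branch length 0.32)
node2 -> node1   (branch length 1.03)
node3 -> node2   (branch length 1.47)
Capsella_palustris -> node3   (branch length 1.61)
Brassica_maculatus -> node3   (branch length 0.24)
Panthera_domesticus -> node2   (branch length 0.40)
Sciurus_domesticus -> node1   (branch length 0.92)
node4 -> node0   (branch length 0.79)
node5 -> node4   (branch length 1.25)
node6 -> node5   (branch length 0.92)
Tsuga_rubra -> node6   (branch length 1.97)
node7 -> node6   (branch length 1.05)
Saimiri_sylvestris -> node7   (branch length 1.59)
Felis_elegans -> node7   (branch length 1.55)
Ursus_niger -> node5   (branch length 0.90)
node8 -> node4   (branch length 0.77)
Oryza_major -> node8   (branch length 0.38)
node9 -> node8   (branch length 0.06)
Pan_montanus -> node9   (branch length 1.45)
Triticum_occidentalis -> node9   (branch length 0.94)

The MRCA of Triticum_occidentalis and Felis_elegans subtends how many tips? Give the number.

7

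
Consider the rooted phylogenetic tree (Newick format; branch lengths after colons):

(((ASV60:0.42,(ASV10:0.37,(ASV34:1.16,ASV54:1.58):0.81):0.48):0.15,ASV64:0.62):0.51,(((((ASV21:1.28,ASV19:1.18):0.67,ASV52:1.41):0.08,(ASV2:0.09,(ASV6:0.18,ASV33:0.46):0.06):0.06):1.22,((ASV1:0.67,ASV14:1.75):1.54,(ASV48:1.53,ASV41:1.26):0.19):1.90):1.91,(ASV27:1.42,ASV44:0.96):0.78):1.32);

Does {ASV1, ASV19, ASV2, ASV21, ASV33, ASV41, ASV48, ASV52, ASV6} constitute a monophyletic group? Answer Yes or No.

The MRCA of the listed taxa subtends ((((ASV21,ASV19),ASV52),(ASV2,(ASV6,ASV33))),((ASV1,ASV14),(ASV48,ASV41))).
That clade also contains ASV14, which is not in the proposed group, so the group is not monophyletic.

No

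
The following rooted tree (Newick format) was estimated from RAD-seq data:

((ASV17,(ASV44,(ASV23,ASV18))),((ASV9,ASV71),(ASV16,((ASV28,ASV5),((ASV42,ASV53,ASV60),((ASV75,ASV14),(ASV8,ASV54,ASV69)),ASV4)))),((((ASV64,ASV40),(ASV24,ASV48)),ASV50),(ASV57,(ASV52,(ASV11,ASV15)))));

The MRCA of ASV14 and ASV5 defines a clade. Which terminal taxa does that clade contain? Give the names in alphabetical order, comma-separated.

Tracing ASV14: it sits inside (ASV75,ASV14).
Tracing ASV5: it sits inside (ASV28,ASV5).
The smallest clade enclosing both is ((ASV28,ASV5),((ASV42,ASV53,ASV60),((ASV75,ASV14),(ASV8,ASV54,ASV69)),ASV4)); the answer is its 11 terminal taxa in alphabetical order.

ASV14, ASV28, ASV4, ASV42, ASV5, ASV53, ASV54, ASV60, ASV69, ASV75, ASV8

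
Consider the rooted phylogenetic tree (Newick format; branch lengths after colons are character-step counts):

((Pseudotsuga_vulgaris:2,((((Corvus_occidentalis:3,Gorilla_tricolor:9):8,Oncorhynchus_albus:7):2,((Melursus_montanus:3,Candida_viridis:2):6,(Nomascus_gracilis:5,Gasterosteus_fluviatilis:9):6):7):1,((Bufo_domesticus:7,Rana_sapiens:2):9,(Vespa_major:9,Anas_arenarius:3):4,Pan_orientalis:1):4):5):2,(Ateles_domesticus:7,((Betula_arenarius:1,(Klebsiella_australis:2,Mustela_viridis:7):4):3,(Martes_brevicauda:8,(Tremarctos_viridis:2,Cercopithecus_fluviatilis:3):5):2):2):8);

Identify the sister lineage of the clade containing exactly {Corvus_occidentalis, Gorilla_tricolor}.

The clade containing exactly {Corvus_occidentalis, Gorilla_tricolor} attaches to the tree at the node subtending ((Corvus_occidentalis,Gorilla_tricolor),Oncorhynchus_albus).
The other lineage descending from that same node — the sister group — is the single tip Oncorhynchus_albus.

Oncorhynchus_albus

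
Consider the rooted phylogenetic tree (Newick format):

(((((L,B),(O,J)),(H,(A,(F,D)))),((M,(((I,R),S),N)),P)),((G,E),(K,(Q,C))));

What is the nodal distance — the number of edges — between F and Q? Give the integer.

10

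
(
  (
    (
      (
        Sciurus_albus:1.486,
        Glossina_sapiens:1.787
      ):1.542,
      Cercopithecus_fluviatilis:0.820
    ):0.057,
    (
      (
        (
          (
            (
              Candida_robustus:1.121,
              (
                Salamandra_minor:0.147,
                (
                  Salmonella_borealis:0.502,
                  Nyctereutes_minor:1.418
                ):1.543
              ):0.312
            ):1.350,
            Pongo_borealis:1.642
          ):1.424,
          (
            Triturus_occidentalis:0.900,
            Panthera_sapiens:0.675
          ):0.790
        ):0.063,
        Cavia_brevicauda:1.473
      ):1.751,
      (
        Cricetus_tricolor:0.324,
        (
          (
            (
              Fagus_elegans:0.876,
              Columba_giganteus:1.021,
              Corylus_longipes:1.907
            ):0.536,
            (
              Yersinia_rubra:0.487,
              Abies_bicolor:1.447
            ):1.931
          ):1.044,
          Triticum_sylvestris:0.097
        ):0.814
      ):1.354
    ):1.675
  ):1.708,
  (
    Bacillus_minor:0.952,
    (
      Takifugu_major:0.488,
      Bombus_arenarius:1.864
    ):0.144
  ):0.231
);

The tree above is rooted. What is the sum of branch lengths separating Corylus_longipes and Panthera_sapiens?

8.934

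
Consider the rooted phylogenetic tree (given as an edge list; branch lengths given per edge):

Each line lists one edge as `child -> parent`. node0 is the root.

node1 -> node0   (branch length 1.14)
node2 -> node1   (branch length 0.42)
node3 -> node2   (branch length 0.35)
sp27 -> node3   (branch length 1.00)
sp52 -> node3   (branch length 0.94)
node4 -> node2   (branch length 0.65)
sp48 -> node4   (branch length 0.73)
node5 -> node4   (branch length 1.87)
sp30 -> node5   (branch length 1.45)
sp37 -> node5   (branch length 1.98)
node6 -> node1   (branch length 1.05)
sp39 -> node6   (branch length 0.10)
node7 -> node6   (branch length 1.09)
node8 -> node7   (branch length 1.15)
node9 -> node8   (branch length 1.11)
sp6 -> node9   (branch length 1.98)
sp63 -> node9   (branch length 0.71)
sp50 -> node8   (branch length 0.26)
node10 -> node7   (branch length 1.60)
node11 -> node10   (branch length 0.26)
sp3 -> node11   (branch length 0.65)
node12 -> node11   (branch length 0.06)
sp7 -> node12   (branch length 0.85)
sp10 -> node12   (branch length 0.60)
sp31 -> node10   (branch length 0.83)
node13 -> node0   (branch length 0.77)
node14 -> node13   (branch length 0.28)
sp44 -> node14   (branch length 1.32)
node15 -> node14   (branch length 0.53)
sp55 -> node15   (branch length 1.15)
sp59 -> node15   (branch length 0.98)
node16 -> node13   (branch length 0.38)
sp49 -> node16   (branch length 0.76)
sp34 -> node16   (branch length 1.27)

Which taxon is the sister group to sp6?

sp6 attaches to the tree at the node subtending (sp6,sp63).
The other lineage descending from that same node — the sister group — is the single tip sp63.

sp63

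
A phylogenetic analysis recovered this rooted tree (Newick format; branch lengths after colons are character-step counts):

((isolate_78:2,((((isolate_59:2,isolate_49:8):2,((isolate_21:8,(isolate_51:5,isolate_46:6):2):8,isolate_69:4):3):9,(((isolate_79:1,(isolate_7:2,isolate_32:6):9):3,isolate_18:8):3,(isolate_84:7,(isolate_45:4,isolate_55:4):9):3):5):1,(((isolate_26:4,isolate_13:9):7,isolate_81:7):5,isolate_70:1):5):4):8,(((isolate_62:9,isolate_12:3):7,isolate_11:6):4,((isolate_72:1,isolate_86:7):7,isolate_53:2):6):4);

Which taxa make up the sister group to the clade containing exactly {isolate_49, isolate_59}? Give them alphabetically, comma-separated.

isolate_21, isolate_46, isolate_51, isolate_69

The clade containing exactly {isolate_49, isolate_59} attaches to the tree at the node subtending ((isolate_59,isolate_49),((isolate_21,(isolate_51,isolate_46)),isolate_69)).
The other lineage descending from that same node — the sister group — is ((isolate_21,(isolate_51,isolate_46)),isolate_69); its 4 tips in alphabetical order are the answer.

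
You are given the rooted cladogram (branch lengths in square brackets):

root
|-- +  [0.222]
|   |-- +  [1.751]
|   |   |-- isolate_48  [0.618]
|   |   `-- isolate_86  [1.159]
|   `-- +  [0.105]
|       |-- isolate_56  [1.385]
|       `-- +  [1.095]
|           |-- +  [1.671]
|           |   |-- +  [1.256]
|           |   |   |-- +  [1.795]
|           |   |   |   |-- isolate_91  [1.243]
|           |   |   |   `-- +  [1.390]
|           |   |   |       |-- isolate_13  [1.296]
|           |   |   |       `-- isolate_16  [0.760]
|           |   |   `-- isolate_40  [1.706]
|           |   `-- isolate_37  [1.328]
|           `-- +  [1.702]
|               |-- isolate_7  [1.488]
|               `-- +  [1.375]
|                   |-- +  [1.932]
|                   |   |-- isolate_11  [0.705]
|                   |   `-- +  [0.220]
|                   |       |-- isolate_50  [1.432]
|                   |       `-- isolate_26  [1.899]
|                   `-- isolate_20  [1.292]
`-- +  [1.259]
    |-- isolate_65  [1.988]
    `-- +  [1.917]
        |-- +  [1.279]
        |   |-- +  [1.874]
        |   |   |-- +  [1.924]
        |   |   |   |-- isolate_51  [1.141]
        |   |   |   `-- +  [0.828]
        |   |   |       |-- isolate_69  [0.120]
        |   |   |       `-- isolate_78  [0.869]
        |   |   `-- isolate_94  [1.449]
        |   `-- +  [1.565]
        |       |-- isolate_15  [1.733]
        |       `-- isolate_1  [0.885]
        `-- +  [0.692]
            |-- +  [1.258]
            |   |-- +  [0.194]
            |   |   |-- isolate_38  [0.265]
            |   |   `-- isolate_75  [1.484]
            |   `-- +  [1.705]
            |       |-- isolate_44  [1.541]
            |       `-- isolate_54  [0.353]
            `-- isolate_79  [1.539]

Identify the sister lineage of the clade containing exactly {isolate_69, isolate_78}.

The clade containing exactly {isolate_69, isolate_78} attaches to the tree at the node subtending (isolate_51,(isolate_69,isolate_78)).
The other lineage descending from that same node — the sister group — is the single tip isolate_51.

isolate_51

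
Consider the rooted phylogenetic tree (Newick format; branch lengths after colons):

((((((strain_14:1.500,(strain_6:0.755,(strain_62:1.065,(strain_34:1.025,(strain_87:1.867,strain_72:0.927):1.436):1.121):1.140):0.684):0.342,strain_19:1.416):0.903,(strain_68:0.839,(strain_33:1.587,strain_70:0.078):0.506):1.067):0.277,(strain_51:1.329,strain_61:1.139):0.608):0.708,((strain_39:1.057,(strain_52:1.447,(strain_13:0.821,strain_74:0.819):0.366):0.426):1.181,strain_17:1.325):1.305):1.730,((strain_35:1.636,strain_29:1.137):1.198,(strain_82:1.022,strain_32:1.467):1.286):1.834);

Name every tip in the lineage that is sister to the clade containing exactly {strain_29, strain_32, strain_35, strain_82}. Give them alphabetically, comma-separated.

The clade containing exactly {strain_29, strain_32, strain_35, strain_82} attaches directly to the root of the tree.
The other lineage descending from that same node — the sister group — is (((((strain_14,(strain_6,(strain_62,(strain_34,(strain_87,strain_72))))),strain_19),(strain_68,(strain_33,strain_70))),(strain_51,strain_61)),((strain_39,(strain_52,(strain_13,strain_74))),strain_17)); its 17 tips in alphabetical order are the answer.

strain_13, strain_14, strain_17, strain_19, strain_33, strain_34, strain_39, strain_51, strain_52, strain_6, strain_61, strain_62, strain_68, strain_70, strain_72, strain_74, strain_87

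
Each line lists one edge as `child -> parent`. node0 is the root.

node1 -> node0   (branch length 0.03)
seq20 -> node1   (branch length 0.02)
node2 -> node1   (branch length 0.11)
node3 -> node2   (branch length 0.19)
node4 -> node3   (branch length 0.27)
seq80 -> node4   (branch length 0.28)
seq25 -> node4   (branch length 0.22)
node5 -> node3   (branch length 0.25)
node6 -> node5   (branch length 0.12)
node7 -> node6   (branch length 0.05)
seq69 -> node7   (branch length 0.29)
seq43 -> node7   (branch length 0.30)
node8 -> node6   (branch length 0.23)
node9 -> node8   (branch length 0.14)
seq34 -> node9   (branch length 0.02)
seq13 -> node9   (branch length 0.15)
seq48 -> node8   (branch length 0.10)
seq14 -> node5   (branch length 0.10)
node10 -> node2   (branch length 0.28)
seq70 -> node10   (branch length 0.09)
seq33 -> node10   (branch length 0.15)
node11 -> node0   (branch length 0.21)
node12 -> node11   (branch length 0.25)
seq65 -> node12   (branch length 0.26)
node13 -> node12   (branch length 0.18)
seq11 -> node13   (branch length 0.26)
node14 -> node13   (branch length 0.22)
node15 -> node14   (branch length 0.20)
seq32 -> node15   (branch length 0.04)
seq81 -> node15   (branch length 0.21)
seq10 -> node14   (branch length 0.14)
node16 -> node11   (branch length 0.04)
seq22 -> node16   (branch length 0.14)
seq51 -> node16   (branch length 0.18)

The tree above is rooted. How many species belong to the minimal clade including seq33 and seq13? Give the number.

10

The MRCA of seq33 and seq13 is the node subtending (((seq80,seq25),(((seq69,seq43),((seq34,seq13),seq48)),seq14)),(seq70,seq33)).
That clade contains 10 terminal taxa: seq13, seq14, seq25, seq33, seq34, seq43, seq48, seq69, seq70, seq80.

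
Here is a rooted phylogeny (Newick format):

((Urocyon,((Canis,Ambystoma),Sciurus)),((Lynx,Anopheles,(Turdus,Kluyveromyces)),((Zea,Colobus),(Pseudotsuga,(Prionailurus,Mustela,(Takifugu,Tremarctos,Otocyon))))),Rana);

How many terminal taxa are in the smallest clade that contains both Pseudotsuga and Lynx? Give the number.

The MRCA of Pseudotsuga and Lynx is the node subtending ((Lynx,Anopheles,(Turdus,Kluyveromyces)),((Zea,Colobus),(Pseudotsuga,(Prionailurus,Mustela,(Takifugu,Tremarctos,Otocyon))))).
That clade contains 12 terminal taxa: Anopheles, Colobus, Kluyveromyces, Lynx, Mustela, Otocyon, Prionailurus, Pseudotsuga, Takifugu, Tremarctos, Turdus, Zea.

12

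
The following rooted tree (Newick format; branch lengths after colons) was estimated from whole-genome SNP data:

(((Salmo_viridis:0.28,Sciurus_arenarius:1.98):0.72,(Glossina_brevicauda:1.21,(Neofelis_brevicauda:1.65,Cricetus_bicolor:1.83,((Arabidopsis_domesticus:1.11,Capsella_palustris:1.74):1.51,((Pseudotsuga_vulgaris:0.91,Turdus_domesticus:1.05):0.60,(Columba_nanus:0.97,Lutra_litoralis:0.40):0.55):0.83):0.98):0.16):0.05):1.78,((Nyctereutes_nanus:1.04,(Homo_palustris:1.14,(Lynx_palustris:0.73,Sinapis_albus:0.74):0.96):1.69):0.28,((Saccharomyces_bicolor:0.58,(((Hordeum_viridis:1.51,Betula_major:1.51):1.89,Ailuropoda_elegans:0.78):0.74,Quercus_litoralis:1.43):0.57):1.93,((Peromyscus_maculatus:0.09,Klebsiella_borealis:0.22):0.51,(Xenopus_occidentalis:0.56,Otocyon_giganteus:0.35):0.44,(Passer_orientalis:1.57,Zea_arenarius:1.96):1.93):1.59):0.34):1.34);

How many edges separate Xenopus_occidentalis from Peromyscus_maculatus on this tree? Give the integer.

4

The MRCA of Xenopus_occidentalis and Peromyscus_maculatus is the node subtending ((Peromyscus_maculatus,Klebsiella_borealis),(Xenopus_occidentalis,Otocyon_giganteus),(Passer_orientalis,Zea_arenarius)).
From Xenopus_occidentalis up to that node: 2 branches. From Peromyscus_maculatus up to the same node: 2 branches. Total: 2 + 2 = 4.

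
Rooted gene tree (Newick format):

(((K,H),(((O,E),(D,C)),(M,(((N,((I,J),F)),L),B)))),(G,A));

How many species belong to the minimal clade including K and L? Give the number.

The MRCA of K and L is the node subtending ((K,H),(((O,E),(D,C)),(M,(((N,((I,J),F)),L),B)))).
That clade contains 13 terminal taxa: B, C, D, E, F, H, I, J, K, L, M, N, O.

13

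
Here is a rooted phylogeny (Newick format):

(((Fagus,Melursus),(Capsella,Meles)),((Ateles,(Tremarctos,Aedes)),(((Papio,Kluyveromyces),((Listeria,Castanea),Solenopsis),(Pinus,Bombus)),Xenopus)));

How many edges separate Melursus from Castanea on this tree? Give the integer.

The MRCA of Melursus and Castanea is the root of the tree.
From Melursus up to that node: 3 branches. From Castanea up to the same node: 6 branches. Total: 3 + 6 = 9.

9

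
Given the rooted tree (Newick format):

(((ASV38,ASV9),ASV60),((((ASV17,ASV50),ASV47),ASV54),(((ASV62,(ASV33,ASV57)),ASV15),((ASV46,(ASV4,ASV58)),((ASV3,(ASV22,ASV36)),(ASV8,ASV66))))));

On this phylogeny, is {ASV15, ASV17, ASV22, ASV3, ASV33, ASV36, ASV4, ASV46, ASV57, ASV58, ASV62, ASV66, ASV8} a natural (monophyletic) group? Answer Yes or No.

The MRCA of the listed taxa subtends ((((ASV17,ASV50),ASV47),ASV54),(((ASV62,(ASV33,ASV57)),ASV15),((ASV46,(ASV4,ASV58)),((ASV3,(ASV22,ASV36)),(ASV8,ASV66))))).
That clade also contains ASV47, ASV50, ASV54, which are not in the proposed group, so the group is not monophyletic.

No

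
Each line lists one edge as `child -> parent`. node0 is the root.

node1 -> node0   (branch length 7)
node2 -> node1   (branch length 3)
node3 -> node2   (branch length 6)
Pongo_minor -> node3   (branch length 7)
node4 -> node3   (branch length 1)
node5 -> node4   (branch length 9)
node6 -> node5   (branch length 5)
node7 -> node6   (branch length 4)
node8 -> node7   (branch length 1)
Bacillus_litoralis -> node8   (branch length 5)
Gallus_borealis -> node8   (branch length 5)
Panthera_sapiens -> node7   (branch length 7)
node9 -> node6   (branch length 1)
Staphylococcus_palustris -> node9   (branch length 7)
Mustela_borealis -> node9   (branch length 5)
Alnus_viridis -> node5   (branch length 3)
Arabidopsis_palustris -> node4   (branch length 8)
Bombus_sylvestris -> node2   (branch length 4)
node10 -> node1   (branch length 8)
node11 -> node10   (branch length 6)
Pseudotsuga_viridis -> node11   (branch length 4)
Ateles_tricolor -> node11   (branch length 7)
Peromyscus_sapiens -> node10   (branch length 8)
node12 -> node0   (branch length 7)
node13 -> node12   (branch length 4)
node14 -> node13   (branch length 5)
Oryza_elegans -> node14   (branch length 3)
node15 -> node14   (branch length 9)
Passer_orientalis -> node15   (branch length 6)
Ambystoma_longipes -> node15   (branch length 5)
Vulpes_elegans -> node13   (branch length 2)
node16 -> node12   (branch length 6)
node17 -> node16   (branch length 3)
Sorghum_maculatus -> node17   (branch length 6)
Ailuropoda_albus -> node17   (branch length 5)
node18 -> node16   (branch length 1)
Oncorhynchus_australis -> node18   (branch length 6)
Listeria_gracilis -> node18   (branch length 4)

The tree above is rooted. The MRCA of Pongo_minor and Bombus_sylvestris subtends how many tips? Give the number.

9

The MRCA of Pongo_minor and Bombus_sylvestris is the node subtending ((Pongo_minor,(((((Bacillus_litoralis,Gallus_borealis),Panthera_sapiens),(Staphylococcus_palustris,Mustela_borealis)),Alnus_viridis),Arabidopsis_palustris)),Bombus_sylvestris).
That clade contains 9 terminal taxa: Alnus_viridis, Arabidopsis_palustris, Bacillus_litoralis, Bombus_sylvestris, Gallus_borealis, Mustela_borealis, Panthera_sapiens, Pongo_minor, Staphylococcus_palustris.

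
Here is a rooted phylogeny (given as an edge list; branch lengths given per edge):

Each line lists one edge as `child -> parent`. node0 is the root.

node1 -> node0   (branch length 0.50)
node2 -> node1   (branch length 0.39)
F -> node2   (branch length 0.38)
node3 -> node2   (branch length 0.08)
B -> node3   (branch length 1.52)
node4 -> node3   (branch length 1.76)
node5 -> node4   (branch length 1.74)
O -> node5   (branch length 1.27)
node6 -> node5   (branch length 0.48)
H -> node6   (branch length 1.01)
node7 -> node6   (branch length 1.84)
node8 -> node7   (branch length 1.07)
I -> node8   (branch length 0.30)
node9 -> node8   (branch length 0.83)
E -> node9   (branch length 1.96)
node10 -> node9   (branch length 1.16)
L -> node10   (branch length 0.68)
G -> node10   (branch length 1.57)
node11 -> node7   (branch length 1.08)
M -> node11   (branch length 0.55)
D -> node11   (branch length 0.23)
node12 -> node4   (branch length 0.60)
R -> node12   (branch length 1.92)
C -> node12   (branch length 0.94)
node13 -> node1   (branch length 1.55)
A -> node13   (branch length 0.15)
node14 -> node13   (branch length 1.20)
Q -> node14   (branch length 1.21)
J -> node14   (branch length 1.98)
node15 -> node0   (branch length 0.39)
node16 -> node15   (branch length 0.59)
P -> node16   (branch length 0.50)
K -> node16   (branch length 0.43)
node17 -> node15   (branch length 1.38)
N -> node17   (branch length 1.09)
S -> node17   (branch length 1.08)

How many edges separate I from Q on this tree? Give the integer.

11

The MRCA of I and Q is the node subtending ((F,(B,((O,(H,((I,(E,(L,G))),(M,D)))),(R,C)))),(A,(Q,J))).
From I up to that node: 8 branches. From Q up to the same node: 3 branches. Total: 8 + 3 = 11.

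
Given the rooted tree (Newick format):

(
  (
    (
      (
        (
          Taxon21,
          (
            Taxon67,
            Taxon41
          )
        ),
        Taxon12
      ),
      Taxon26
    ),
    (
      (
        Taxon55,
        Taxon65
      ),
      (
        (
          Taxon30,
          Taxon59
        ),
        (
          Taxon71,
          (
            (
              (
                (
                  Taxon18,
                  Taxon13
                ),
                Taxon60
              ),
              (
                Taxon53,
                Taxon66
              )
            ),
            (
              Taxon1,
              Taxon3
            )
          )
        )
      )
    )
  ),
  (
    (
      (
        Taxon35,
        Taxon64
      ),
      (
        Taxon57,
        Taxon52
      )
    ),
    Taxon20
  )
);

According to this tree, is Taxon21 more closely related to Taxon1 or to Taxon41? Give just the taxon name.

The MRCA of Taxon21 and Taxon41 subtends (Taxon21,(Taxon67,Taxon41)) (3 taxa).
The MRCA of Taxon21 and Taxon1 subtends ((((Taxon21,(Taxon67,Taxon41)),Taxon12),Taxon26),((Taxon55,Taxon65),((Taxon30,Taxon59),(Taxon71,((((Taxon18,Taxon13),Taxon60),(Taxon53,Taxon66)),(Taxon1,Taxon3)))))) (17 taxa).
The first is nested inside the second, so Taxon21 shares a more recent common ancestor with Taxon41.

Taxon41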